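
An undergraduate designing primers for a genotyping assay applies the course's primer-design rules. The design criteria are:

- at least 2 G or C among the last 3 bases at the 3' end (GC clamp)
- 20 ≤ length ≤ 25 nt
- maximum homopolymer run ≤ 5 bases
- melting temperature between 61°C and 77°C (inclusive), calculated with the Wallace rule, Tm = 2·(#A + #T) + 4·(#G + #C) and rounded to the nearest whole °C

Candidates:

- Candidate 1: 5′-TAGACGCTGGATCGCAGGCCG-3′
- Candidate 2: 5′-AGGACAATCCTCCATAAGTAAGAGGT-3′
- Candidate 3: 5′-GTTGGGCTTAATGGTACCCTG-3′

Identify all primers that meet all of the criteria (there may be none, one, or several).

Candidate 1 and Candidate 3.

Candidate 1 (21 nt, A=4 T=3 G=8 C=6): 3' end CCG has 3 G/C ✓; length 21 ✓; longest run = 2 ✓; Tm = 2·7 + 4·14 = 70°C ✓ — passes.
Candidate 2 (26 nt, A=10 T=5 G=6 C=5): 3' end GGT has 2 G/C ✓; length 26, outside 20–25 ✗; longest run = 2 ✓; Tm = 2·15 + 4·11 = 74°C ✓ — fails.
Candidate 3 (21 nt, A=3 T=7 G=7 C=4): 3' end CTG has 2 G/C ✓; length 21 ✓; longest run = 3 ✓; Tm = 2·10 + 4·11 = 64°C ✓ — passes.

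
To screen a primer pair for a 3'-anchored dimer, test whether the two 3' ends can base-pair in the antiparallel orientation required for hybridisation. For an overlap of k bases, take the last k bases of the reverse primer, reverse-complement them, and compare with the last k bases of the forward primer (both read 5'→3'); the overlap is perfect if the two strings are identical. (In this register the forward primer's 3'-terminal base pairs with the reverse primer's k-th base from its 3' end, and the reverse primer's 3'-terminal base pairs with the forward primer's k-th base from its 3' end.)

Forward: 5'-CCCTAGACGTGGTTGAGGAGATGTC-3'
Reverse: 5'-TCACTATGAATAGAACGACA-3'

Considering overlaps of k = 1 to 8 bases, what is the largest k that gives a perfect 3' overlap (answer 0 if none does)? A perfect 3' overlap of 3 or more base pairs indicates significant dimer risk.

Last 8 bases (5'→3') — forward …GAGATGTC, reverse …GAACGACA.
Reverse complement of the reverse primer's last 8 bases: TGTCGTTC; its first k bases are the reverse complement of the reverse primer's last k bases, so a perfect k-base overlap needs the forward primer's last k bases to equal them.
Comparing (forward last k vs required): k=1: C vs T ✗; k=2: TC vs TG ✗; k=3: GTC vs TGT ✗; k=4: TGTC vs TGTC ✓; k=5: ATGTC vs TGTCG ✗; k=6: GATGTC vs TGTCGT ✗; k=7: AGATGTC vs TGTCGTT ✗; k=8: GAGATGTC vs TGTCGTTC ✗.
Only k = 4 is perfect, so the longest perfect 3' overlap is 4.

Longest perfect overlap: 4 complementary base pairs; significant dimer risk (threshold 3).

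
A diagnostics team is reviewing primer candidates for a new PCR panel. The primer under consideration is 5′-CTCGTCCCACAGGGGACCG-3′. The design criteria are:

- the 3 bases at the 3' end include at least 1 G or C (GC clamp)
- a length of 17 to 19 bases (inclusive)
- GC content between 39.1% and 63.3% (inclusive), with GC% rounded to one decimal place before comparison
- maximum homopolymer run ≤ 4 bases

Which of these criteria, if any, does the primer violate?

Base counts: A=3, T=2, G=6, C=8 (length 19).
GC clamp: 3' end CCG has 3 G/C ✓
length: length 19 ✓
GC content: GC 14/19 = 73.7%, outside 39.1–63.3% ✗
homopolymer run: longest run = 4 ✓

Fails: GC content.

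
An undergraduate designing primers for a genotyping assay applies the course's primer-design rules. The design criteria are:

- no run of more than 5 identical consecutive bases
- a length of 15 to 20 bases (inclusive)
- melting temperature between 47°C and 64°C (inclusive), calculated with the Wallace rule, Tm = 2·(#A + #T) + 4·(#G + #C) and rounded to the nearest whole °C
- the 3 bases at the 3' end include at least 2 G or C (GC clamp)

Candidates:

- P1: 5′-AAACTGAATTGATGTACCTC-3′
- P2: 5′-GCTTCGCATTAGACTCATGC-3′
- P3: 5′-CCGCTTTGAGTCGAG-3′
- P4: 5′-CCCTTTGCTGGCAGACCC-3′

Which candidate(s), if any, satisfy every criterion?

P1 (20 nt, A=7 T=6 G=3 C=4): longest run = 3 ✓; length 20 ✓; Tm = 2·13 + 4·7 = 54°C ✓; 3' end CTC has 2 G/C ✓ — passes.
P2 (20 nt, A=4 T=6 G=4 C=6): longest run = 2 ✓; length 20 ✓; Tm = 2·10 + 4·10 = 60°C ✓; 3' end TGC has 2 G/C ✓ — passes.
P3 (15 nt, A=2 T=4 G=5 C=4): longest run = 3 ✓; length 15 ✓; Tm = 2·6 + 4·9 = 48°C ✓; 3' end GAG has 2 G/C ✓ — passes.
P4 (18 nt, A=2 T=4 G=4 C=8): longest run = 3 ✓; length 18 ✓; Tm = 2·6 + 4·12 = 60°C ✓; 3' end CCC has 3 G/C ✓ — passes.

P1, P2, P3 and P4.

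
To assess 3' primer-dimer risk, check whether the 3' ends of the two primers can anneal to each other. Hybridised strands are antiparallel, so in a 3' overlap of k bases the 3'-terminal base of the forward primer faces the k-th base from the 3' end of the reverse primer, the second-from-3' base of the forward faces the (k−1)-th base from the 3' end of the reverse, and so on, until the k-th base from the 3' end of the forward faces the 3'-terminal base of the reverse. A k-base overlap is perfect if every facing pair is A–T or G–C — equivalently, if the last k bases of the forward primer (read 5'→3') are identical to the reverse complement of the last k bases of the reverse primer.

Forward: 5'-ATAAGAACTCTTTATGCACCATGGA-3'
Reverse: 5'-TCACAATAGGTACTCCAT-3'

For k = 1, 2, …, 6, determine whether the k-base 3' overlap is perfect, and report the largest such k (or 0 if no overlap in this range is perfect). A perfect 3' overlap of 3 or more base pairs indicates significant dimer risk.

Last 6 bases (5'→3') — forward …CATGGA, reverse …CTCCAT.
Reverse complement of the reverse primer's last 6 bases: ATGGAG; its first k bases are the reverse complement of the reverse primer's last k bases, so a perfect k-base overlap needs the forward primer's last k bases to equal them.
Comparing (forward last k vs required): k=1: A vs A ✓; k=2: GA vs AT ✗; k=3: GGA vs ATG ✗; k=4: TGGA vs ATGG ✗; k=5: ATGGA vs ATGGA ✓; k=6: CATGGA vs ATGGAG ✗.
Perfect overlaps at k = 1, 5; the largest is 5.

Longest perfect overlap: 5 complementary base pairs; significant dimer risk (threshold 3).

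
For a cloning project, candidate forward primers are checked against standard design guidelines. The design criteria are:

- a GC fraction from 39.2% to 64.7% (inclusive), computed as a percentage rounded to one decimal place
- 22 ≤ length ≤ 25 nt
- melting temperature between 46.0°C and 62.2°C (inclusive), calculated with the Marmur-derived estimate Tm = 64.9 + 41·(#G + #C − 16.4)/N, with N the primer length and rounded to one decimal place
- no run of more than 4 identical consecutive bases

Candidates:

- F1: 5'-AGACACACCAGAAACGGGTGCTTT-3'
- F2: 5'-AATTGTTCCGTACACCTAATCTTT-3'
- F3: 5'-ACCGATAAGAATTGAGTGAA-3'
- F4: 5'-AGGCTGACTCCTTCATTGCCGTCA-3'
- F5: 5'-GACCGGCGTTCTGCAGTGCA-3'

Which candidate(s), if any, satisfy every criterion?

F1 (24 nt, A=8 T=4 G=6 C=6): GC 12/24 = 50.0% ✓; length 24 ✓; Tm = 64.9 + 41·(12 − 16.4)/24 = 57.4°C ✓; longest run = 3 ✓ — passes.
F2 (24 nt, A=6 T=10 G=2 C=6): GC 8/24 = 33.3%, outside 39.2–64.7% ✗; length 24 ✓; Tm = 64.9 + 41·(8 − 16.4)/24 = 50.6°C ✓; longest run = 3 ✓ — fails.
F3 (20 nt, A=9 T=4 G=5 C=2): GC 7/20 = 35.0%, outside 39.2–64.7% ✗; length 20, outside 22–25 ✗; Tm = 64.9 + 41·(7 − 16.4)/20 = 45.6°C, outside 46.0–62.2°C ✗; longest run = 2 ✓ — fails.
F4 (24 nt, A=4 T=7 G=5 C=8): GC 13/24 = 54.2% ✓; length 24 ✓; Tm = 64.9 + 41·(13 − 16.4)/24 = 59.1°C ✓; longest run = 2 ✓ — passes.
F5 (20 nt, A=3 T=4 G=7 C=6): GC 13/20 = 65.0%, outside 39.2–64.7% ✗; length 20, outside 22–25 ✗; Tm = 64.9 + 41·(13 − 16.4)/20 = 57.9°C ✓; longest run = 2 ✓ — fails.

F1 and F4.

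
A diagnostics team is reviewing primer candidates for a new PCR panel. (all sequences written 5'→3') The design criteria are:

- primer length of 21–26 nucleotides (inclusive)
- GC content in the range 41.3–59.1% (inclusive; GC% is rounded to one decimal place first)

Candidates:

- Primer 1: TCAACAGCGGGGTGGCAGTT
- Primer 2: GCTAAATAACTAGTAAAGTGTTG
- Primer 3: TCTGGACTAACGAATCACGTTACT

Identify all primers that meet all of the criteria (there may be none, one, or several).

Primer 3 only.

Primer 1 (20 nt, A=4 T=4 G=8 C=4): length 20, outside 21–26 ✗; GC 12/20 = 60.0%, outside 41.3–59.1% ✗ — fails.
Primer 2 (23 nt, A=9 T=7 G=5 C=2): length 23 ✓; GC 7/23 = 30.4%, outside 41.3–59.1% ✗ — fails.
Primer 3 (24 nt, A=7 T=7 G=4 C=6): length 24 ✓; GC 10/24 = 41.7% ✓ — passes.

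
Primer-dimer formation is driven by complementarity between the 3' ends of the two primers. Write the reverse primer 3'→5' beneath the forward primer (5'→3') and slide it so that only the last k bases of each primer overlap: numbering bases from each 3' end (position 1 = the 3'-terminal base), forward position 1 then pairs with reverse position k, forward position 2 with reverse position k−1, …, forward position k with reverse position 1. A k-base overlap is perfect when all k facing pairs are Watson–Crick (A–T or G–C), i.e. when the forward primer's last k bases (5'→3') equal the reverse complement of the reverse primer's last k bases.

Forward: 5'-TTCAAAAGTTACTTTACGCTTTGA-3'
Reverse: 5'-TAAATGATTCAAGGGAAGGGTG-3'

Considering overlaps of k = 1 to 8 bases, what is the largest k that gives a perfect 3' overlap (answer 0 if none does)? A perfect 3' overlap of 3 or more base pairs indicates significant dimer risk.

Longest perfect overlap: 0 complementary base pairs; below the dimer-risk threshold (threshold 3).

Last 8 bases (5'→3') — forward …CGCTTTGA, reverse …GAAGGGTG.
Reverse complement of the reverse primer's last 8 bases: CACCCTTC; its first k bases are the reverse complement of the reverse primer's last k bases, so a perfect k-base overlap needs the forward primer's last k bases to equal them.
Comparing (forward last k vs required): k=1: A vs C ✗; k=2: GA vs CA ✗; k=3: TGA vs CAC ✗; k=4: TTGA vs CACC ✗; k=5: TTTGA vs CACCC ✗; k=6: CTTTGA vs CACCCT ✗; k=7: GCTTTGA vs CACCCTT ✗; k=8: CGCTTTGA vs CACCCTTC ✗.
No overlap length from 1 to 8 is perfect, so the longest perfect 3' overlap is 0.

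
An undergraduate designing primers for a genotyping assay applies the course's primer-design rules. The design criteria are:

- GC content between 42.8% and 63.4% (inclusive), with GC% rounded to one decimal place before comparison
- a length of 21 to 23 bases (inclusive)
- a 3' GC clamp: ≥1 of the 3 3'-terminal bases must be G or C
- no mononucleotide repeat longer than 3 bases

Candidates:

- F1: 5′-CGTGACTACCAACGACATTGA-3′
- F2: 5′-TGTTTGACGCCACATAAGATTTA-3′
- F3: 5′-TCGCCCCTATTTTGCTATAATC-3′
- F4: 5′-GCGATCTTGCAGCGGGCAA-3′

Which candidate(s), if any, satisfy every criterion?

F1 only.

F1 (21 nt, A=7 T=4 G=4 C=6): GC 10/21 = 47.6% ✓; length 21 ✓; 3' end TGA has 1 G/C ✓; longest run = 2 ✓ — passes.
F2 (23 nt, A=7 T=8 G=4 C=4): GC 8/23 = 34.8%, outside 42.8–63.4% ✗; length 23 ✓; 3' end TTA has 0 G/C, need ≥1 ✗; longest run = 3 ✓ — fails.
F3 (22 nt, A=4 T=9 G=2 C=7): GC 9/22 = 40.9%, outside 42.8–63.4% ✗; length 22 ✓; 3' end ATC has 1 G/C ✓; longest run = 4, exceeds 3 ✗ — fails.
F4 (19 nt, A=4 T=3 G=7 C=5): GC 12/19 = 63.2% ✓; length 19, outside 21–23 ✗; 3' end CAA has 1 G/C ✓; longest run = 3 ✓ — fails.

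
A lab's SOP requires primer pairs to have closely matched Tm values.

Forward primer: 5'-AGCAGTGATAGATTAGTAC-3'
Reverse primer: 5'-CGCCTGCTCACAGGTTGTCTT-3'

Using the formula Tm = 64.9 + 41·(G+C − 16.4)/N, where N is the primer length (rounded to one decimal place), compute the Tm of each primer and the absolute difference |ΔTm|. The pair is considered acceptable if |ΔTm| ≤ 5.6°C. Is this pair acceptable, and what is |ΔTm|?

|ΔTm| = 11.7°C; the pair is not acceptable.

Forward: G+C = 7, N = 19 → Tm = 64.9 + 41·(7 − 16.4)/19 = 44.6°C.
Reverse: G+C = 12, N = 21 → Tm = 64.9 + 41·(12 − 16.4)/21 = 56.3°C.
|ΔTm| = |44.6 − 56.3| = 11.7°C, > 5.6°C.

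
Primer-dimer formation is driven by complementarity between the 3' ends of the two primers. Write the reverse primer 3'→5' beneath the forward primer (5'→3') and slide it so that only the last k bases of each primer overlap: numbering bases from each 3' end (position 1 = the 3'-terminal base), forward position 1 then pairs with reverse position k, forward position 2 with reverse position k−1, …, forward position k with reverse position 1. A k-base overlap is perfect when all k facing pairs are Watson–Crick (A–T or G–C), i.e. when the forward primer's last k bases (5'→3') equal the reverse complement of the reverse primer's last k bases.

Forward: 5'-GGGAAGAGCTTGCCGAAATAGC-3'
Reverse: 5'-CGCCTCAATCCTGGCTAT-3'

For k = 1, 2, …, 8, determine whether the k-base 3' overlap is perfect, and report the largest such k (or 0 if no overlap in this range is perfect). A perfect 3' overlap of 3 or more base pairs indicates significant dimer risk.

Last 8 bases (5'→3') — forward …GAAATAGC, reverse …CTGGCTAT.
Reverse complement of the reverse primer's last 8 bases: ATAGCCAG; its first k bases are the reverse complement of the reverse primer's last k bases, so a perfect k-base overlap needs the forward primer's last k bases to equal them.
Comparing (forward last k vs required): k=1: C vs A ✗; k=2: GC vs AT ✗; k=3: AGC vs ATA ✗; k=4: TAGC vs ATAG ✗; k=5: ATAGC vs ATAGC ✓; k=6: AATAGC vs ATAGCC ✗; k=7: AAATAGC vs ATAGCCA ✗; k=8: GAAATAGC vs ATAGCCAG ✗.
Only k = 5 is perfect, so the longest perfect 3' overlap is 5.

Longest perfect overlap: 5 complementary base pairs; significant dimer risk (threshold 3).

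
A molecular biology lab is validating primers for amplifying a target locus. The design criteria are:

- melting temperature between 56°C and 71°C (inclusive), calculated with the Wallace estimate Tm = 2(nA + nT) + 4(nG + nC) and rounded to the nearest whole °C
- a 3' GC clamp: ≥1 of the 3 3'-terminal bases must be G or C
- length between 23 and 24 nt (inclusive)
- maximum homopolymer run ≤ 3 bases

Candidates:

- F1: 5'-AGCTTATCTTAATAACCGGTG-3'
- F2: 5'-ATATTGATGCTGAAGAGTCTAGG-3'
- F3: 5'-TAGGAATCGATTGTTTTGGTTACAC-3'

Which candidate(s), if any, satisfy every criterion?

F2 only.

F1 (21 nt, A=6 T=7 G=4 C=4): Tm = 2·13 + 4·8 = 58°C ✓; 3' end GTG has 2 G/C ✓; length 21, outside 23–24 ✗; longest run = 2 ✓ — fails.
F2 (23 nt, A=7 T=7 G=7 C=2): Tm = 2·14 + 4·9 = 64°C ✓; 3' end AGG has 2 G/C ✓; length 23 ✓; longest run = 2 ✓ — passes.
F3 (25 nt, A=6 T=10 G=6 C=3): Tm = 2·16 + 4·9 = 68°C ✓; 3' end CAC has 2 G/C ✓; length 25, outside 23–24 ✗; longest run = 4, exceeds 3 ✗ — fails.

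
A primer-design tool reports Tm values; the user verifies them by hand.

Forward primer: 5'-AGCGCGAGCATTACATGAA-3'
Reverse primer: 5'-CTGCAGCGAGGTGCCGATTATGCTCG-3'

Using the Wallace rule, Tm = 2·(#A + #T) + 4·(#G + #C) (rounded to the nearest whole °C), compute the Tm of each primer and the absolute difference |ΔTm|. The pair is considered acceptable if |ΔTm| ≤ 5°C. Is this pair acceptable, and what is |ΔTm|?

|ΔTm| = 28°C; the pair is not acceptable.

Forward: A=7 T=3 G=5 C=4 → Tm = 2·10 + 4·9 = 56°C.
Reverse: A=4 T=6 G=9 C=7 → Tm = 2·10 + 4·16 = 84°C.
|ΔTm| = |56 − 84| = 28°C, > 5°C.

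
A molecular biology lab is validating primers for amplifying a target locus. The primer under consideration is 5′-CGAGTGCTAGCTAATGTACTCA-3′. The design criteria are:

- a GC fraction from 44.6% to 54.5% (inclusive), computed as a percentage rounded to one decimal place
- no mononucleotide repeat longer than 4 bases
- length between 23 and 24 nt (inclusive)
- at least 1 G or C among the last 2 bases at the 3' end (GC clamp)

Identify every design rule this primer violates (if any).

Fails: length.

Base counts: A=6, T=6, G=5, C=5 (length 22).
GC content: GC 10/22 = 45.5% ✓
homopolymer run: longest run = 2 ✓
length: length 22, outside 23–24 ✗
GC clamp: 3' end CA has 1 G/C ✓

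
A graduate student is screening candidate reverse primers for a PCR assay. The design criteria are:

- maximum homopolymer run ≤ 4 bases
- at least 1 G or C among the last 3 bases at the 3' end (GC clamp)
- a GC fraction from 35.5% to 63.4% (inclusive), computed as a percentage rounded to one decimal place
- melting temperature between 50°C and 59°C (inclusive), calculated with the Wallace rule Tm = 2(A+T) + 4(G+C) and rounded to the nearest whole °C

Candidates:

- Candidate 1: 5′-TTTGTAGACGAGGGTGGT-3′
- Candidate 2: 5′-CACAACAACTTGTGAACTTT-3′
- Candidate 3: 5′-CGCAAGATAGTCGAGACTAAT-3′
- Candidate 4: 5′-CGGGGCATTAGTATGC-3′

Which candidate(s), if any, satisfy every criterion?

Candidate 1 (18 nt, A=3 T=6 G=8 C=1): longest run = 3 ✓; 3' end GGT has 2 G/C ✓; GC 9/18 = 50.0% ✓; Tm = 2·9 + 4·9 = 54°C ✓ — passes.
Candidate 2 (20 nt, A=7 T=6 G=2 C=5): longest run = 3 ✓; 3' end TTT has 0 G/C, need ≥1 ✗; GC 7/20 = 35.0%, outside 35.5–63.4% ✗; Tm = 2·13 + 4·7 = 54°C ✓ — fails.
Candidate 3 (21 nt, A=8 T=4 G=5 C=4): longest run = 2 ✓; 3' end AAT has 0 G/C, need ≥1 ✗; GC 9/21 = 42.9% ✓; Tm = 2·12 + 4·9 = 60°C, outside 50–59°C ✗ — fails.
Candidate 4 (16 nt, A=3 T=4 G=6 C=3): longest run = 4 ✓; 3' end TGC has 2 G/C ✓; GC 9/16 = 56.3% ✓; Tm = 2·7 + 4·9 = 50°C ✓ — passes.

Candidate 1 and Candidate 4.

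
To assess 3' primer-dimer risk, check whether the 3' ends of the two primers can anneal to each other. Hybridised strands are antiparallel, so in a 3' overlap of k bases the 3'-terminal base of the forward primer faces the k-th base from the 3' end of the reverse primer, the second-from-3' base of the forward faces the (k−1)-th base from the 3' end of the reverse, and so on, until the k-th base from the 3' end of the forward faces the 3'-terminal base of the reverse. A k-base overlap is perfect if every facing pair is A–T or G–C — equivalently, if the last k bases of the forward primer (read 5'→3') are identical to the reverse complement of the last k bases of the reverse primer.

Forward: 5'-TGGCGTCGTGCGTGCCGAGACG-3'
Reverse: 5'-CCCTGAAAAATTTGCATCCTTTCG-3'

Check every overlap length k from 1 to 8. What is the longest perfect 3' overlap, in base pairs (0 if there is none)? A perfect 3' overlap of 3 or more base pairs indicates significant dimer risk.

Last 8 bases (5'→3') — forward …CCGAGACG, reverse …TCCTTTCG.
Reverse complement of the reverse primer's last 8 bases: CGAAAGGA; its first k bases are the reverse complement of the reverse primer's last k bases, so a perfect k-base overlap needs the forward primer's last k bases to equal them.
Comparing (forward last k vs required): k=1: G vs C ✗; k=2: CG vs CG ✓; k=3: ACG vs CGA ✗; k=4: GACG vs CGAA ✗; k=5: AGACG vs CGAAA ✗; k=6: GAGACG vs CGAAAG ✗; k=7: CGAGACG vs CGAAAGG ✗; k=8: CCGAGACG vs CGAAAGGA ✗.
Only k = 2 is perfect, so the longest perfect 3' overlap is 2.

Longest perfect overlap: 2 complementary base pairs; below the dimer-risk threshold (threshold 3).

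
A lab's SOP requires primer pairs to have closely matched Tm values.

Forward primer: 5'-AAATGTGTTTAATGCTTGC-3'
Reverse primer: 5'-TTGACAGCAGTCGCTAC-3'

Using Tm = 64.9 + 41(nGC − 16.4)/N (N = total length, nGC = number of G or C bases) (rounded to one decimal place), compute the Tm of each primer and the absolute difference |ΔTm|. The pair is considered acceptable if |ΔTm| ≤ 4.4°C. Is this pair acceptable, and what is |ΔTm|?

|ΔTm| = 4.6°C; the pair is not acceptable.

Forward: G+C = 6, N = 19 → Tm = 64.9 + 41·(6 − 16.4)/19 = 42.5°C.
Reverse: G+C = 9, N = 17 → Tm = 64.9 + 41·(9 − 16.4)/17 = 47.1°C.
|ΔTm| = |42.5 − 47.1| = 4.6°C, > 4.4°C.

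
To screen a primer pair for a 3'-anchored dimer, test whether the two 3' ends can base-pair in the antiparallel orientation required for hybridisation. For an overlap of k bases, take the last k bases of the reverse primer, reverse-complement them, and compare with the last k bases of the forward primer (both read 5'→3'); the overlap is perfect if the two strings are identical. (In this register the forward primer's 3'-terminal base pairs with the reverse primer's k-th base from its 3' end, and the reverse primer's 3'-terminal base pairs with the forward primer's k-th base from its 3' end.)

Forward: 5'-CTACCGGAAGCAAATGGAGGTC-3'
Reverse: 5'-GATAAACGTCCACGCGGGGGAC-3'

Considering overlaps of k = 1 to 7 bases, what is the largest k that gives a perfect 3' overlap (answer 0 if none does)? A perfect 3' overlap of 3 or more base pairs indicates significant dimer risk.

Longest perfect overlap: 3 complementary base pairs; significant dimer risk (threshold 3).

Last 7 bases (5'→3') — forward …GGAGGTC, reverse …GGGGGAC.
Reverse complement of the reverse primer's last 7 bases: GTCCCCC; its first k bases are the reverse complement of the reverse primer's last k bases, so a perfect k-base overlap needs the forward primer's last k bases to equal them.
Comparing (forward last k vs required): k=1: C vs G ✗; k=2: TC vs GT ✗; k=3: GTC vs GTC ✓; k=4: GGTC vs GTCC ✗; k=5: AGGTC vs GTCCC ✗; k=6: GAGGTC vs GTCCCC ✗; k=7: GGAGGTC vs GTCCCCC ✗.
Only k = 3 is perfect, so the longest perfect 3' overlap is 3.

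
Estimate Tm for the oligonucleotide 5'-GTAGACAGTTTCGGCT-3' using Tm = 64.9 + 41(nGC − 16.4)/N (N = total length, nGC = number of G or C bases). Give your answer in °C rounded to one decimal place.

Base counts: A=3, T=5, G=5, C=3; G+C = 8, N = 16.
Tm = 64.9 + 41·(8 − 16.4)/16 = 64.9 + -344.40/16 = 43.4°C.

43.4°C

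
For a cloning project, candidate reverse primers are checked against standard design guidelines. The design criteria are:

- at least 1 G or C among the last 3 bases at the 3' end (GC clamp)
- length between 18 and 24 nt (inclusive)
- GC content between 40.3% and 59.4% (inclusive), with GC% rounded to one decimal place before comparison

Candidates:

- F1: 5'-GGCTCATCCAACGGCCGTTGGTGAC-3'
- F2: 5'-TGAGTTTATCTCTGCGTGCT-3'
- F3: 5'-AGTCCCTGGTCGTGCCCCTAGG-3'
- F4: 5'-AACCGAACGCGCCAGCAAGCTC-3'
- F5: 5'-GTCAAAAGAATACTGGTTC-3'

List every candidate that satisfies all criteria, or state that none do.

F1 (25 nt, A=4 T=5 G=8 C=8): 3' end GAC has 2 G/C ✓; length 25, outside 18–24 ✗; GC 16/25 = 64.0%, outside 40.3–59.4% ✗ — fails.
F2 (20 nt, A=2 T=9 G=5 C=4): 3' end GCT has 2 G/C ✓; length 20 ✓; GC 9/20 = 45.0% ✓ — passes.
F3 (22 nt, A=2 T=5 G=7 C=8): 3' end AGG has 2 G/C ✓; length 22 ✓; GC 15/22 = 68.2%, outside 40.3–59.4% ✗ — fails.
F4 (22 nt, A=7 T=1 G=5 C=9): 3' end CTC has 2 G/C ✓; length 22 ✓; GC 14/22 = 63.6%, outside 40.3–59.4% ✗ — fails.
F5 (19 nt, A=7 T=5 G=4 C=3): 3' end TTC has 1 G/C ✓; length 19 ✓; GC 7/19 = 36.8%, outside 40.3–59.4% ✗ — fails.

F2 only.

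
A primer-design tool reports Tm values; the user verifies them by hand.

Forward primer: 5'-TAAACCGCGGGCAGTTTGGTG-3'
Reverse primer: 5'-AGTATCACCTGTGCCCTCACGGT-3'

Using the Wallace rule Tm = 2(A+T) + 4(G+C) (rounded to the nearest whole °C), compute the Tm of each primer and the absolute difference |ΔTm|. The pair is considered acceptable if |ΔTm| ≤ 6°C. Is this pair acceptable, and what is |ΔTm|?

|ΔTm| = 6°C; the pair is acceptable.

Forward: A=4 T=5 G=8 C=4 → Tm = 2·9 + 4·12 = 66°C.
Reverse: A=4 T=6 G=5 C=8 → Tm = 2·10 + 4·13 = 72°C.
|ΔTm| = |66 − 72| = 6°C, ≤ 6°C.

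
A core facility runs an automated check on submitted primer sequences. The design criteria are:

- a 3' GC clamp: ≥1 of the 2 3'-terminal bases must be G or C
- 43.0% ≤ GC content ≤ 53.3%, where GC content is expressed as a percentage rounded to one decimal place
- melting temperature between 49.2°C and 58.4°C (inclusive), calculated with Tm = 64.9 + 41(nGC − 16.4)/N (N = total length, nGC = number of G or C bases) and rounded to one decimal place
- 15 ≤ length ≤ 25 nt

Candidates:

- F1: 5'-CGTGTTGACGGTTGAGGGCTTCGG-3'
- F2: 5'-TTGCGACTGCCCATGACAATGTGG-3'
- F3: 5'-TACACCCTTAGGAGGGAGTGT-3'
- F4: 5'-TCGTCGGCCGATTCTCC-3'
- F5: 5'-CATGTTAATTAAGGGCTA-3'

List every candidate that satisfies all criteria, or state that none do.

F1 (24 nt, A=2 T=7 G=11 C=4): 3' end GG has 2 G/C ✓; GC 15/24 = 62.5%, outside 43.0–53.3% ✗; Tm = 64.9 + 41·(15 − 16.4)/24 = 62.5°C, outside 49.2–58.4°C ✗; length 24 ✓ — fails.
F2 (24 nt, A=5 T=6 G=7 C=6): 3' end GG has 2 G/C ✓; GC 13/24 = 54.2%, outside 43.0–53.3% ✗; Tm = 64.9 + 41·(13 − 16.4)/24 = 59.1°C, outside 49.2–58.4°C ✗; length 24 ✓ — fails.
F3 (21 nt, A=5 T=5 G=7 C=4): 3' end GT has 1 G/C ✓; GC 11/21 = 52.4% ✓; Tm = 64.9 + 41·(11 − 16.4)/21 = 54.4°C ✓; length 21 ✓ — passes.
F4 (17 nt, A=1 T=5 G=4 C=7): 3' end CC has 2 G/C ✓; GC 11/17 = 64.7%, outside 43.0–53.3% ✗; Tm = 64.9 + 41·(11 − 16.4)/17 = 51.9°C ✓; length 17 ✓ — fails.
F5 (18 nt, A=6 T=6 G=4 C=2): 3' end TA has 0 G/C, need ≥1 ✗; GC 6/18 = 33.3%, outside 43.0–53.3% ✗; Tm = 64.9 + 41·(6 − 16.4)/18 = 41.2°C, outside 49.2–58.4°C ✗; length 18 ✓ — fails.

F3 only.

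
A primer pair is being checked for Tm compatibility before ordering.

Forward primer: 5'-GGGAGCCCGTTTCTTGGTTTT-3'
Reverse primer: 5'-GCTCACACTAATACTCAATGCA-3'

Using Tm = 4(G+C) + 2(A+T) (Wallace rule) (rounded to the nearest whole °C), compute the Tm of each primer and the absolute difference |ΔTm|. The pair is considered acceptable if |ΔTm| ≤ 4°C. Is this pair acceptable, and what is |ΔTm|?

Forward: A=1 T=9 G=7 C=4 → Tm = 2·10 + 4·11 = 64°C.
Reverse: A=8 T=5 G=2 C=7 → Tm = 2·13 + 4·9 = 62°C.
|ΔTm| = |64 − 62| = 2°C, ≤ 4°C.

|ΔTm| = 2°C; the pair is acceptable.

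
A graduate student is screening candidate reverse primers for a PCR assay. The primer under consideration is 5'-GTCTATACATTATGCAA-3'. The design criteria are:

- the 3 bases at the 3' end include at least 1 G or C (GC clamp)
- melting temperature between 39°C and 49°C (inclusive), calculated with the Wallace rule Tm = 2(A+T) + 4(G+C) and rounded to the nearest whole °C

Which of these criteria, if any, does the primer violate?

Base counts: A=6, T=6, G=2, C=3 (length 17).
GC clamp: 3' end CAA has 1 G/C ✓
Tm: Tm = 2·12 + 4·5 = 44°C ✓

Meets all criteria.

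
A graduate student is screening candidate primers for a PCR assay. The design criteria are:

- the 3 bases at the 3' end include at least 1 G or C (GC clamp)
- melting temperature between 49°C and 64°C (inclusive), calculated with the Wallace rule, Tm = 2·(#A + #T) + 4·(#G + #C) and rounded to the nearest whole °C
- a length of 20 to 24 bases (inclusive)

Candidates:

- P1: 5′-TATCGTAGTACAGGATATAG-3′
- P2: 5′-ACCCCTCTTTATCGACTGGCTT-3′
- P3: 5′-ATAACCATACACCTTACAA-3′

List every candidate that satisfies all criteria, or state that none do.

P1 only.

P1 (20 nt, A=7 T=6 G=5 C=2): 3' end TAG has 1 G/C ✓; Tm = 2·13 + 4·7 = 54°C ✓; length 20 ✓ — passes.
P2 (22 nt, A=3 T=8 G=3 C=8): 3' end CTT has 1 G/C ✓; Tm = 2·11 + 4·11 = 66°C, outside 49–64°C ✗; length 22 ✓ — fails.
P3 (19 nt, A=9 T=4 G=0 C=6): 3' end CAA has 1 G/C ✓; Tm = 2·13 + 4·6 = 50°C ✓; length 19, outside 20–24 ✗ — fails.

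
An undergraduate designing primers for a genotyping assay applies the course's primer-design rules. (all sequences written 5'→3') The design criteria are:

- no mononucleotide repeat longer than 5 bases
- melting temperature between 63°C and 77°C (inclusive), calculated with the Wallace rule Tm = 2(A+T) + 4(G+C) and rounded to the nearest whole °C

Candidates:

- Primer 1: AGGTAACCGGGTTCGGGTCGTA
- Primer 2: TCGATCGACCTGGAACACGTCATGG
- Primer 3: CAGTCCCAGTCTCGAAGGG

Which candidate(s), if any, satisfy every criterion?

Primer 1 only.

Primer 1 (22 nt, A=4 T=5 G=9 C=4): longest run = 3 ✓; Tm = 2·9 + 4·13 = 70°C ✓ — passes.
Primer 2 (25 nt, A=6 T=5 G=7 C=7): longest run = 2 ✓; Tm = 2·11 + 4·14 = 78°C, outside 63–77°C ✗ — fails.
Primer 3 (19 nt, A=4 T=3 G=6 C=6): longest run = 3 ✓; Tm = 2·7 + 4·12 = 62°C, outside 63–77°C ✗ — fails.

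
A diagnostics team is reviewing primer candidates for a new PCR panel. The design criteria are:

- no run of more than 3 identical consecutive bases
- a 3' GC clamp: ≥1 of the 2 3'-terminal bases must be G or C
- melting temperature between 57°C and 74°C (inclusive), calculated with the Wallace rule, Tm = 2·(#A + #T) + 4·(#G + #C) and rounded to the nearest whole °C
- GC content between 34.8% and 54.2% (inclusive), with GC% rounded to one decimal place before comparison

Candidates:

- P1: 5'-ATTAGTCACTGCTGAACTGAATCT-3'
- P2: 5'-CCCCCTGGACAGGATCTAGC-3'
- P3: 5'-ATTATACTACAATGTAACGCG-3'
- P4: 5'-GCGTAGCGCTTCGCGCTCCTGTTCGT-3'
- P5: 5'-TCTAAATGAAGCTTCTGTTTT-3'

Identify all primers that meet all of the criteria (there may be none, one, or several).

P1 (24 nt, A=7 T=8 G=4 C=5): longest run = 2 ✓; 3' end CT has 1 G/C ✓; Tm = 2·15 + 4·9 = 66°C ✓; GC 9/24 = 37.5% ✓ — passes.
P2 (20 nt, A=4 T=3 G=5 C=8): longest run = 5, exceeds 3 ✗; 3' end GC has 2 G/C ✓; Tm = 2·7 + 4·13 = 66°C ✓; GC 13/20 = 65.0%, outside 34.8–54.2% ✗ — fails.
P3 (21 nt, A=8 T=6 G=3 C=4): longest run = 2 ✓; 3' end CG has 2 G/C ✓; Tm = 2·14 + 4·7 = 56°C, outside 57–74°C ✗; GC 7/21 = 33.3%, outside 34.8–54.2% ✗ — fails.
P4 (26 nt, A=1 T=8 G=8 C=9): longest run = 2 ✓; 3' end GT has 1 G/C ✓; Tm = 2·9 + 4·17 = 86°C, outside 57–74°C ✗; GC 17/26 = 65.4%, outside 34.8–54.2% ✗ — fails.
P5 (21 nt, A=5 T=10 G=3 C=3): longest run = 4, exceeds 3 ✗; 3' end TT has 0 G/C, need ≥1 ✗; Tm = 2·15 + 4·6 = 54°C, outside 57–74°C ✗; GC 6/21 = 28.6%, outside 34.8–54.2% ✗ — fails.

P1 only.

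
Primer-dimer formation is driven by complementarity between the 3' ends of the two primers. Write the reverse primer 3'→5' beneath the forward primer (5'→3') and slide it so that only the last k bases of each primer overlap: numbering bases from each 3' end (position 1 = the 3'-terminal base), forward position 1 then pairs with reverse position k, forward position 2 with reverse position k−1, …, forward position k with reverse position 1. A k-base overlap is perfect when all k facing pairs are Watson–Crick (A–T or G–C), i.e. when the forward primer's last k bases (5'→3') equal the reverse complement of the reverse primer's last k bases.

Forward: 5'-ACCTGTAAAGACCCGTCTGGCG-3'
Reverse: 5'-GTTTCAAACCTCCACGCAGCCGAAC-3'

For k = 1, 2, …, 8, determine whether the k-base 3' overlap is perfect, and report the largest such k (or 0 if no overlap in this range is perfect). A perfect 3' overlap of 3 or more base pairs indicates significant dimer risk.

Last 8 bases (5'→3') — forward …GTCTGGCG, reverse …AGCCGAAC.
Reverse complement of the reverse primer's last 8 bases: GTTCGGCT; its first k bases are the reverse complement of the reverse primer's last k bases, so a perfect k-base overlap needs the forward primer's last k bases to equal them.
Comparing (forward last k vs required): k=1: G vs G ✓; k=2: CG vs GT ✗; k=3: GCG vs GTT ✗; k=4: GGCG vs GTTC ✗; k=5: TGGCG vs GTTCG ✗; k=6: CTGGCG vs GTTCGG ✗; k=7: TCTGGCG vs GTTCGGC ✗; k=8: GTCTGGCG vs GTTCGGCT ✗.
Only k = 1 is perfect, so the longest perfect 3' overlap is 1.

Longest perfect overlap: 1 complementary base pair; below the dimer-risk threshold (threshold 3).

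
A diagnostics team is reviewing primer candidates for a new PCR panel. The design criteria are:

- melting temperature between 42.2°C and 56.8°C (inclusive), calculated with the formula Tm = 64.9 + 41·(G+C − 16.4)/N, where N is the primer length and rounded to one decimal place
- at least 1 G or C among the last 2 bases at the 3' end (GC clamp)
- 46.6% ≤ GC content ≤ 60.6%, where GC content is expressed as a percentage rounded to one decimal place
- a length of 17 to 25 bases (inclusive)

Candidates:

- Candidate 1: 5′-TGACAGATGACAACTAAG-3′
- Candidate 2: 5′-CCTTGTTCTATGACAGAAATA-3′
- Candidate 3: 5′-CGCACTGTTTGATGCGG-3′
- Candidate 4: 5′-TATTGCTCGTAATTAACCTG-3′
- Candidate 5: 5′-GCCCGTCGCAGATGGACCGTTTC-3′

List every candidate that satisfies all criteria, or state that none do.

Candidate 3 only.

Candidate 1 (18 nt, A=8 T=3 G=4 C=3): Tm = 64.9 + 41·(7 − 16.4)/18 = 43.5°C ✓; 3' end AG has 1 G/C ✓; GC 7/18 = 38.9%, outside 46.6–60.6% ✗; length 18 ✓ — fails.
Candidate 2 (21 nt, A=7 T=7 G=3 C=4): Tm = 64.9 + 41·(7 − 16.4)/21 = 46.5°C ✓; 3' end TA has 0 G/C, need ≥1 ✗; GC 7/21 = 33.3%, outside 46.6–60.6% ✗; length 21 ✓ — fails.
Candidate 3 (17 nt, A=2 T=5 G=6 C=4): Tm = 64.9 + 41·(10 − 16.4)/17 = 49.5°C ✓; 3' end GG has 2 G/C ✓; GC 10/17 = 58.8% ✓; length 17 ✓ — passes.
Candidate 4 (20 nt, A=5 T=8 G=3 C=4): Tm = 64.9 + 41·(7 − 16.4)/20 = 45.6°C ✓; 3' end TG has 1 G/C ✓; GC 7/20 = 35.0%, outside 46.6–60.6% ✗; length 20 ✓ — fails.
Candidate 5 (23 nt, A=3 T=5 G=7 C=8): Tm = 64.9 + 41·(15 − 16.4)/23 = 62.4°C, outside 42.2–56.8°C ✗; 3' end TC has 1 G/C ✓; GC 15/23 = 65.2%, outside 46.6–60.6% ✗; length 23 ✓ — fails.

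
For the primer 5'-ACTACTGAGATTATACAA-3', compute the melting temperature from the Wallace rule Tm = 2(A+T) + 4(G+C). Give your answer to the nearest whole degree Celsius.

46°C

Base counts: A=8, T=5, G=2, C=3 (length 18).
Tm = 2·(8+5) + 4·(2+3) = 2·13 + 4·5 = 26 + 20 = 46°C.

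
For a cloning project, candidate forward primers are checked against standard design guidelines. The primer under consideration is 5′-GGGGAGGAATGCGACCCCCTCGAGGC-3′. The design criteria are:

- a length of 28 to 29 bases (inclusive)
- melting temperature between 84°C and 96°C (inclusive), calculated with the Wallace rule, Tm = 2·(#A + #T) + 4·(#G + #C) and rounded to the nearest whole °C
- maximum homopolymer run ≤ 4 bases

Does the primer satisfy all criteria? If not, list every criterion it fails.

Base counts: A=5, T=2, G=11, C=8 (length 26).
length: length 26, outside 28–29 ✗
Tm: Tm = 2·7 + 4·19 = 90°C ✓
homopolymer run: longest run = 5, exceeds 4 ✗

Fails: length, homopolymer run.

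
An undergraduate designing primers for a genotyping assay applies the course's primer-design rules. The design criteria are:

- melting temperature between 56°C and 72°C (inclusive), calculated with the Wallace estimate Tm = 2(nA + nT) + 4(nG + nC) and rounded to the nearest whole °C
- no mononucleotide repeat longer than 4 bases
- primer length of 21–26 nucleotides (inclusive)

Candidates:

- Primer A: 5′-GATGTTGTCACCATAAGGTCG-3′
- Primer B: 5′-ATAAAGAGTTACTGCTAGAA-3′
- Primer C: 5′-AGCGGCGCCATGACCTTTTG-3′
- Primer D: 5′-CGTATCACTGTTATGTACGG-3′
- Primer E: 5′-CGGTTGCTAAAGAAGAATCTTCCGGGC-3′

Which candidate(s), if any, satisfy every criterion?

Primer A (21 nt, A=5 T=6 G=6 C=4): Tm = 2·11 + 4·10 = 62°C ✓; longest run = 2 ✓; length 21 ✓ — passes.
Primer B (20 nt, A=9 T=5 G=4 C=2): Tm = 2·14 + 4·6 = 52°C, outside 56–72°C ✗; longest run = 3 ✓; length 20, outside 21–26 ✗ — fails.
Primer C (20 nt, A=3 T=5 G=6 C=6): Tm = 2·8 + 4·12 = 64°C ✓; longest run = 4 ✓; length 20, outside 21–26 ✗ — fails.
Primer D (20 nt, A=4 T=7 G=5 C=4): Tm = 2·11 + 4·9 = 58°C ✓; longest run = 2 ✓; length 20, outside 21–26 ✗ — fails.
Primer E (27 nt, A=7 T=6 G=8 C=6): Tm = 2·13 + 4·14 = 82°C, outside 56–72°C ✗; longest run = 3 ✓; length 27, outside 21–26 ✗ — fails.

Primer A only.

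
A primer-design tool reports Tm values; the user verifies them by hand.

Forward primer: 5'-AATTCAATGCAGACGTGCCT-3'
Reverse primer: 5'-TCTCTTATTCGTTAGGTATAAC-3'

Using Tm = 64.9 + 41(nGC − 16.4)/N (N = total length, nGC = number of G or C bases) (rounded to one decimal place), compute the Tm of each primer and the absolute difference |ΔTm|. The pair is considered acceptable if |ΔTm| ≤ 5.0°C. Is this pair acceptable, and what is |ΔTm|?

Forward: G+C = 9, N = 20 → Tm = 64.9 + 41·(9 − 16.4)/20 = 49.7°C.
Reverse: G+C = 7, N = 22 → Tm = 64.9 + 41·(7 − 16.4)/22 = 47.4°C.
|ΔTm| = |49.7 − 47.4| = 2.3°C, ≤ 5.0°C.

|ΔTm| = 2.3°C; the pair is acceptable.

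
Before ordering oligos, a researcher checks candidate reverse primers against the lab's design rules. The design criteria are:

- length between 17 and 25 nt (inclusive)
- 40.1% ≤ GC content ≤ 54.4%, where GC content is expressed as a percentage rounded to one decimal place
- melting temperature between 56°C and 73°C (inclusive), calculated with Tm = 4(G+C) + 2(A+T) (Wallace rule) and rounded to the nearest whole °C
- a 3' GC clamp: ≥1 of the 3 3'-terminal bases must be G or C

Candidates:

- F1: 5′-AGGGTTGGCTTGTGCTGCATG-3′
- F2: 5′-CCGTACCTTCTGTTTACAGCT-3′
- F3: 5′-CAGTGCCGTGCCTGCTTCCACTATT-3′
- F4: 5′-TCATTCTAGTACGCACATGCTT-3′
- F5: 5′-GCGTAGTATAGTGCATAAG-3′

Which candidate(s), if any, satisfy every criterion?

F2 and F4.

F1 (21 nt, A=2 T=7 G=9 C=3): length 21 ✓; GC 12/21 = 57.1%, outside 40.1–54.4% ✗; Tm = 2·9 + 4·12 = 66°C ✓; 3' end ATG has 1 G/C ✓ — fails.
F2 (21 nt, A=3 T=8 G=3 C=7): length 21 ✓; GC 10/21 = 47.6% ✓; Tm = 2·11 + 4·10 = 62°C ✓; 3' end GCT has 2 G/C ✓ — passes.
F3 (25 nt, A=3 T=8 G=5 C=9): length 25 ✓; GC 14/25 = 56.0%, outside 40.1–54.4% ✗; Tm = 2·11 + 4·14 = 78°C, outside 56–73°C ✗; 3' end ATT has 0 G/C, need ≥1 ✗ — fails.
F4 (22 nt, A=5 T=8 G=3 C=6): length 22 ✓; GC 9/22 = 40.9% ✓; Tm = 2·13 + 4·9 = 62°C ✓; 3' end CTT has 1 G/C ✓ — passes.
F5 (19 nt, A=6 T=5 G=6 C=2): length 19 ✓; GC 8/19 = 42.1% ✓; Tm = 2·11 + 4·8 = 54°C, outside 56–73°C ✗; 3' end AAG has 1 G/C ✓ — fails.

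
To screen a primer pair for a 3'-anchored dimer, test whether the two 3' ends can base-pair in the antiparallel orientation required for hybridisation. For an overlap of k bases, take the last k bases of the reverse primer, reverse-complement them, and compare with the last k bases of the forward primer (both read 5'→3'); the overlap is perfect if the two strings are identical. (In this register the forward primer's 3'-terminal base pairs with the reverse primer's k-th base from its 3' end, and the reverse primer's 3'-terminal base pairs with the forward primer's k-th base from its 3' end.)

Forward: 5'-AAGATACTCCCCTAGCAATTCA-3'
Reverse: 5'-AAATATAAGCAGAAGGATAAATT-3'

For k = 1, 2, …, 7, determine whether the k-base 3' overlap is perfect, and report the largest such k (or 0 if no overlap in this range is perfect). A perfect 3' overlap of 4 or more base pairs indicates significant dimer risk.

Longest perfect overlap: 1 complementary base pair; below the dimer-risk threshold (threshold 4).

Last 7 bases (5'→3') — forward …CAATTCA, reverse …ATAAATT.
Reverse complement of the reverse primer's last 7 bases: AATTTAT; its first k bases are the reverse complement of the reverse primer's last k bases, so a perfect k-base overlap needs the forward primer's last k bases to equal them.
Comparing (forward last k vs required): k=1: A vs A ✓; k=2: CA vs AA ✗; k=3: TCA vs AAT ✗; k=4: TTCA vs AATT ✗; k=5: ATTCA vs AATTT ✗; k=6: AATTCA vs AATTTA ✗; k=7: CAATTCA vs AATTTAT ✗.
Only k = 1 is perfect, so the longest perfect 3' overlap is 1.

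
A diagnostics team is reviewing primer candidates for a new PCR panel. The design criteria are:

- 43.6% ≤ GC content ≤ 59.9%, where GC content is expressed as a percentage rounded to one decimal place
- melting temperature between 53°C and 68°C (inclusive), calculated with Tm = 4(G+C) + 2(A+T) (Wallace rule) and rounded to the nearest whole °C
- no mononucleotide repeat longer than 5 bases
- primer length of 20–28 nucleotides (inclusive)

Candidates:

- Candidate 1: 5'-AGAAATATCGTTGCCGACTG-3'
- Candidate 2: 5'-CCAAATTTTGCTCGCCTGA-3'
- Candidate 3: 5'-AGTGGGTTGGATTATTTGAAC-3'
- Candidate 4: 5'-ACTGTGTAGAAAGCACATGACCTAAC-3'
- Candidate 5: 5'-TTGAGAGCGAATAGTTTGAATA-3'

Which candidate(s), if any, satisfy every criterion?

Candidate 1 (20 nt, A=6 T=5 G=5 C=4): GC 9/20 = 45.0% ✓; Tm = 2·11 + 4·9 = 58°C ✓; longest run = 3 ✓; length 20 ✓ — passes.
Candidate 2 (19 nt, A=4 T=6 G=3 C=6): GC 9/19 = 47.4% ✓; Tm = 2·10 + 4·9 = 56°C ✓; longest run = 4 ✓; length 19, outside 20–28 ✗ — fails.
Candidate 3 (21 nt, A=5 T=8 G=7 C=1): GC 8/21 = 38.1%, outside 43.6–59.9% ✗; Tm = 2·13 + 4·8 = 58°C ✓; longest run = 3 ✓; length 21 ✓ — fails.
Candidate 4 (26 nt, A=10 T=5 G=5 C=6): GC 11/26 = 42.3%, outside 43.6–59.9% ✗; Tm = 2·15 + 4·11 = 74°C, outside 53–68°C ✗; longest run = 3 ✓; length 26 ✓ — fails.
Candidate 5 (22 nt, A=8 T=7 G=6 C=1): GC 7/22 = 31.8%, outside 43.6–59.9% ✗; Tm = 2·15 + 4·7 = 58°C ✓; longest run = 3 ✓; length 22 ✓ — fails.

Candidate 1 only.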